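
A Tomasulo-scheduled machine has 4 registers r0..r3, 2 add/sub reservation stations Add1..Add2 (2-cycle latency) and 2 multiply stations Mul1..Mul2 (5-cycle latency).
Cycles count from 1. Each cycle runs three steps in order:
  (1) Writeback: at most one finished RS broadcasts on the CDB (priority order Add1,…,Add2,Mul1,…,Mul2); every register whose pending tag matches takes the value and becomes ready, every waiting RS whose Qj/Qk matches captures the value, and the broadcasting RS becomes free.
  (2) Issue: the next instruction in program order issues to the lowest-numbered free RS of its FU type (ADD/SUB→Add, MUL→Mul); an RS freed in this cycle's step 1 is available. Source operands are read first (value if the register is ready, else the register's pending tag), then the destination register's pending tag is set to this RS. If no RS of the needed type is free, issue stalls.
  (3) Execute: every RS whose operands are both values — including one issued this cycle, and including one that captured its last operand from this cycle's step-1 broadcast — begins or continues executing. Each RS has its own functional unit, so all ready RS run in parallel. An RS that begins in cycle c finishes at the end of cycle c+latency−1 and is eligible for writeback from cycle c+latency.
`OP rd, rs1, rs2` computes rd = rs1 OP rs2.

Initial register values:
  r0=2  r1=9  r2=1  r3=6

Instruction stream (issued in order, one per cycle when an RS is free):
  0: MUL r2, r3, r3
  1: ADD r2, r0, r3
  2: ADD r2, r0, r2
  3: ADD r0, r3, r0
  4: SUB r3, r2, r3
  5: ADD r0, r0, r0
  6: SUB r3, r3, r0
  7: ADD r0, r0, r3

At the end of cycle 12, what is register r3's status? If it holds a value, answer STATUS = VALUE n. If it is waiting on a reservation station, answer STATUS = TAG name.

STATUS = VALUE -12

cycle 1: issue MUL r2<-Mul1 // r0:2,r1:9,r2:Mul1,r3:6
cycle 2: issue ADD r2<-Add1 // r0:2,r1:9,r2:Add1,r3:6
cycle 3: issue ADD r2<-Add2 // r0:2,r1:9,r2:Add2,r3:6
cycle 4: CDB Add1=8; issue ADD r0<-Add1 // r0:Add1,r1:9,r2:Add2,r3:6
cycle 5: stall // r0:Add1,r1:9,r2:Add2,r3:6
cycle 6: CDB Add1=8; issue SUB r3<-Add1 // r0:8,r1:9,r2:Add2,r3:Add1
cycle 7: CDB Add2=10; issue ADD r0<-Add2 // r0:Add2,r1:9,r2:10,r3:Add1
cycle 8: CDB Mul1=36; stall // r0:Add2,r1:9,r2:10,r3:Add1
cycle 9: CDB Add1=4; issue SUB r3<-Add1 // r0:Add2,r1:9,r2:10,r3:Add1
cycle 10: CDB Add2=16; issue ADD r0<-Add2 // r0:Add2,r1:9,r2:10,r3:Add1
cycle 11: - // r0:Add2,r1:9,r2:10,r3:Add1
cycle 12: CDB Add1=-12 // r0:Add2,r1:9,r2:10,r3:-12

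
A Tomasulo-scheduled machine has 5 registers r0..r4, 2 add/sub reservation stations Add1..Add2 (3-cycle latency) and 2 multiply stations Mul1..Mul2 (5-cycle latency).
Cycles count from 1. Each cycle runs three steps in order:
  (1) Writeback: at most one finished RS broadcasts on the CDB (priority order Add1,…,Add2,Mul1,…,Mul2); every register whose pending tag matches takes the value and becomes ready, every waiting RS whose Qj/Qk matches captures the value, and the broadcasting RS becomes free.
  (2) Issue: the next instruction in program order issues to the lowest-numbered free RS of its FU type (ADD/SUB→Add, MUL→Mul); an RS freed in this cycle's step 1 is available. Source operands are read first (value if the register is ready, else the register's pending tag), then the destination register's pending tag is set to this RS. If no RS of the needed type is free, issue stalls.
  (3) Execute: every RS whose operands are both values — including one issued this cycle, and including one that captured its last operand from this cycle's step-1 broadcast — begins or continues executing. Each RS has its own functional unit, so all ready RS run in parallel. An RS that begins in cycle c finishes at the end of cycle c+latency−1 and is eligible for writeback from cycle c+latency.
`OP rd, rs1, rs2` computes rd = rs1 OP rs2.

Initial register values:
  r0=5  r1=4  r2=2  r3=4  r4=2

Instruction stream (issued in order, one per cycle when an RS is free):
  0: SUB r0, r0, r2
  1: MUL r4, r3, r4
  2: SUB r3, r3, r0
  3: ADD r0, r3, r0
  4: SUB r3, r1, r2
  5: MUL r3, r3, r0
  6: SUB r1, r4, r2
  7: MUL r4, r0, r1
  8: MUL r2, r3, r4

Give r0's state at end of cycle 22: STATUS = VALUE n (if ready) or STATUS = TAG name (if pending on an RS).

  c1: issue SUB r0<-Add1  regs: r0:Add1,r1:4,r2:2,r3:4,r4:2
  c2: issue MUL r4<-Mul1  regs: r0:Add1,r1:4,r2:2,r3:4,r4:Mul1
  c3: issue SUB r3<-Add2  regs: r0:Add1,r1:4,r2:2,r3:Add2,r4:Mul1
  c4: CDB Add1=3; issue ADD r0<-Add1  regs: r0:Add1,r1:4,r2:2,r3:Add2,r4:Mul1
  c5: stall  regs: r0:Add1,r1:4,r2:2,r3:Add2,r4:Mul1
  c6: stall  regs: r0:Add1,r1:4,r2:2,r3:Add2,r4:Mul1
  c7: CDB Add2=1; issue SUB r3<-Add2  regs: r0:Add1,r1:4,r2:2,r3:Add2,r4:Mul1
  c8: CDB Mul1=8; issue MUL r3<-Mul1  regs: r0:Add1,r1:4,r2:2,r3:Mul1,r4:8
  c9: stall  regs: r0:Add1,r1:4,r2:2,r3:Mul1,r4:8
  c10: CDB Add1=4; issue SUB r1<-Add1  regs: r0:4,r1:Add1,r2:2,r3:Mul1,r4:8
  c11: CDB Add2=2; issue MUL r4<-Mul2  regs: r0:4,r1:Add1,r2:2,r3:Mul1,r4:Mul2
  c12: stall  regs: r0:4,r1:Add1,r2:2,r3:Mul1,r4:Mul2
  c13: CDB Add1=6; stall  regs: r0:4,r1:6,r2:2,r3:Mul1,r4:Mul2
  c14: stall  regs: r0:4,r1:6,r2:2,r3:Mul1,r4:Mul2
  c15: stall  regs: r0:4,r1:6,r2:2,r3:Mul1,r4:Mul2
  c16: CDB Mul1=8; issue MUL r2<-Mul1  regs: r0:4,r1:6,r2:Mul1,r3:8,r4:Mul2
  c17: -  regs: r0:4,r1:6,r2:Mul1,r3:8,r4:Mul2
  c18: CDB Mul2=24  regs: r0:4,r1:6,r2:Mul1,r3:8,r4:24
  c19: -  regs: r0:4,r1:6,r2:Mul1,r3:8,r4:24
  c20: -  regs: r0:4,r1:6,r2:Mul1,r3:8,r4:24
  c21: -  regs: r0:4,r1:6,r2:Mul1,r3:8,r4:24
  c22: -  regs: r0:4,r1:6,r2:Mul1,r3:8,r4:24

STATUS = VALUE 4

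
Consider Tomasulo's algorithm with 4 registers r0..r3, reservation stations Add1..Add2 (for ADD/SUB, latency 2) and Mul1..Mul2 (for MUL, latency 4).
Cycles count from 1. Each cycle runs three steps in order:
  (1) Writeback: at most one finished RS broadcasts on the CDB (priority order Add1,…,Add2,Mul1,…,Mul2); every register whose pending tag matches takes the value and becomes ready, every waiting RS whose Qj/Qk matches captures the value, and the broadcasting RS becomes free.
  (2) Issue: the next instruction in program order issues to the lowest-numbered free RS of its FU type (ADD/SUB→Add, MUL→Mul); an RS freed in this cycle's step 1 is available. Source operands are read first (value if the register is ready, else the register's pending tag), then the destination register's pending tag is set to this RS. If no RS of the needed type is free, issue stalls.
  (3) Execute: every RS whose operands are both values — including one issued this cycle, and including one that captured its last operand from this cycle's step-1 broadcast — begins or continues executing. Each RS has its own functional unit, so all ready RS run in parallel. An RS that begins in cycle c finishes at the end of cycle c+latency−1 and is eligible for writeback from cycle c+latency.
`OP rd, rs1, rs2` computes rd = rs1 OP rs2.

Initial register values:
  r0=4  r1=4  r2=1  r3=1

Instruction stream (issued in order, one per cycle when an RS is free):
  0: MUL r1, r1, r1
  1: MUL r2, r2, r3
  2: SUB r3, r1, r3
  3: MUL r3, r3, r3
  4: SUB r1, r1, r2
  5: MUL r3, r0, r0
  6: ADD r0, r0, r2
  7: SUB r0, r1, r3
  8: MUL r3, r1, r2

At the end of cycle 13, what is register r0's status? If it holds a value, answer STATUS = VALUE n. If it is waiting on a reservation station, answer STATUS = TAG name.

STATUS = TAG Add2

c1: issue MUL r1<-Mul1 | r0:4,r1:Mul1,r2:1,r3:1
c2: issue MUL r2<-Mul2 | r0:4,r1:Mul1,r2:Mul2,r3:1
c3: issue SUB r3<-Add1 | r0:4,r1:Mul1,r2:Mul2,r3:Add1
c4: stall | r0:4,r1:Mul1,r2:Mul2,r3:Add1
c5: CDB Mul1=16; issue MUL r3<-Mul1 | r0:4,r1:16,r2:Mul2,r3:Mul1
c6: CDB Mul2=1; issue SUB r1<-Add2 | r0:4,r1:Add2,r2:1,r3:Mul1
c7: CDB Add1=15; issue MUL r3<-Mul2 | r0:4,r1:Add2,r2:1,r3:Mul2
c8: CDB Add2=15; issue ADD r0<-Add1 | r0:Add1,r1:15,r2:1,r3:Mul2
c9: issue SUB r0<-Add2 | r0:Add2,r1:15,r2:1,r3:Mul2
c10: CDB Add1=5; stall | r0:Add2,r1:15,r2:1,r3:Mul2
c11: CDB Mul1=225; issue MUL r3<-Mul1 | r0:Add2,r1:15,r2:1,r3:Mul1
c12: CDB Mul2=16 | r0:Add2,r1:15,r2:1,r3:Mul1
c13: - | r0:Add2,r1:15,r2:1,r3:Mul1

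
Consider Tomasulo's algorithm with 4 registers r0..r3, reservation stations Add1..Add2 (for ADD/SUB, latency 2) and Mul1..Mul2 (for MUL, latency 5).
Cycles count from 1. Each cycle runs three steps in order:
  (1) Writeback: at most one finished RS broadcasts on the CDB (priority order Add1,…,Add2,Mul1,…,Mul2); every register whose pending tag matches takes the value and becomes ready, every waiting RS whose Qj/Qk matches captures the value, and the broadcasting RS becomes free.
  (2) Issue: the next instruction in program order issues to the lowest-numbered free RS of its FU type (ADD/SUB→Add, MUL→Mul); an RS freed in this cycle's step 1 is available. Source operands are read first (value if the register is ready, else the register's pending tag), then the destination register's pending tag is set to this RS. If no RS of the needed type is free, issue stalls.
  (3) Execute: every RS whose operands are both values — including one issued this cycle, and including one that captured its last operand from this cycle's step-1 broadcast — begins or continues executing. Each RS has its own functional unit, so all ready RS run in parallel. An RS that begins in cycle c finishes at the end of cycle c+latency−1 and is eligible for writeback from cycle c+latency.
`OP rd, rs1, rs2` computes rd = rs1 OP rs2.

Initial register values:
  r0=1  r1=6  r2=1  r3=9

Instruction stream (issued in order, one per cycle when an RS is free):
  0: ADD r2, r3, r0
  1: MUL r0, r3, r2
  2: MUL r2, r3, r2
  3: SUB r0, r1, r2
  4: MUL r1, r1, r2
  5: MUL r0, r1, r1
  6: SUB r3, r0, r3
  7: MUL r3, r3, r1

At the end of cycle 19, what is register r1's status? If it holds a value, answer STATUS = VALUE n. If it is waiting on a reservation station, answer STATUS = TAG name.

STATUS = VALUE 540

cycle 1: issue ADD r2<-Add1 // r0:1,r1:6,r2:Add1,r3:9
cycle 2: issue MUL r0<-Mul1 // r0:Mul1,r1:6,r2:Add1,r3:9
cycle 3: CDB Add1=10; issue MUL r2<-Mul2 // r0:Mul1,r1:6,r2:Mul2,r3:9
cycle 4: issue SUB r0<-Add1 // r0:Add1,r1:6,r2:Mul2,r3:9
cycle 5: stall // r0:Add1,r1:6,r2:Mul2,r3:9
cycle 6: stall // r0:Add1,r1:6,r2:Mul2,r3:9
cycle 7: stall // r0:Add1,r1:6,r2:Mul2,r3:9
cycle 8: CDB Mul1=90; issue MUL r1<-Mul1 // r0:Add1,r1:Mul1,r2:Mul2,r3:9
cycle 9: CDB Mul2=90; issue MUL r0<-Mul2 // r0:Mul2,r1:Mul1,r2:90,r3:9
cycle 10: issue SUB r3<-Add2 // r0:Mul2,r1:Mul1,r2:90,r3:Add2
cycle 11: CDB Add1=-84; stall // r0:Mul2,r1:Mul1,r2:90,r3:Add2
cycle 12: stall // r0:Mul2,r1:Mul1,r2:90,r3:Add2
cycle 13: stall // r0:Mul2,r1:Mul1,r2:90,r3:Add2
cycle 14: CDB Mul1=540; issue MUL r3<-Mul1 // r0:Mul2,r1:540,r2:90,r3:Mul1
cycle 15: - // r0:Mul2,r1:540,r2:90,r3:Mul1
cycle 16: - // r0:Mul2,r1:540,r2:90,r3:Mul1
cycle 17: - // r0:Mul2,r1:540,r2:90,r3:Mul1
cycle 18: - // r0:Mul2,r1:540,r2:90,r3:Mul1
cycle 19: CDB Mul2=291600 // r0:291600,r1:540,r2:90,r3:Mul1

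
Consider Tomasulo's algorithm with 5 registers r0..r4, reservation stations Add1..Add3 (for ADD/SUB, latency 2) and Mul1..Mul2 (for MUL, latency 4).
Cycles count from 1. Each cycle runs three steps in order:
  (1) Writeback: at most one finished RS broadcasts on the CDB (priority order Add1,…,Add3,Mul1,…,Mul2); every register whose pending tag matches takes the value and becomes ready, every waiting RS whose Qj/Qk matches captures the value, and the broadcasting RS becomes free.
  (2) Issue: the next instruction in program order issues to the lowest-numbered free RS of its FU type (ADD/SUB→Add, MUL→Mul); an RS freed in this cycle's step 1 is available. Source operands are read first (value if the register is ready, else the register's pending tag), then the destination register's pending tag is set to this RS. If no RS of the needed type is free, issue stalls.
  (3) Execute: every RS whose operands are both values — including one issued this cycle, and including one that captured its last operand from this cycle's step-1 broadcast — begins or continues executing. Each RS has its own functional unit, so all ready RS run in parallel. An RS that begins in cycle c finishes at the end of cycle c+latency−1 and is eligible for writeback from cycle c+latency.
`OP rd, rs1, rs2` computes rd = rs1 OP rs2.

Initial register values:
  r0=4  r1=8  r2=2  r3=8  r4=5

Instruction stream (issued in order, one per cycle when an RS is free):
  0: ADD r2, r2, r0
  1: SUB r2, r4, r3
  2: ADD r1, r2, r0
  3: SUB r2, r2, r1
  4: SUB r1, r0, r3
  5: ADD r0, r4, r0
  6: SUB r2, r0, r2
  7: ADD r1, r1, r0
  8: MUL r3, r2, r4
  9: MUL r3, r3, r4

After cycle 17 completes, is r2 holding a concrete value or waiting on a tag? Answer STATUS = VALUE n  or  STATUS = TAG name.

STATUS = VALUE 13

cycle 1: issue ADD r2<-Add1 // r0:4,r1:8,r2:Add1,r3:8,r4:5
cycle 2: issue SUB r2<-Add2 // r0:4,r1:8,r2:Add2,r3:8,r4:5
cycle 3: CDB Add1=6; issue ADD r1<-Add1 // r0:4,r1:Add1,r2:Add2,r3:8,r4:5
cycle 4: CDB Add2=-3; issue SUB r2<-Add2 // r0:4,r1:Add1,r2:Add2,r3:8,r4:5
cycle 5: issue SUB r1<-Add3 // r0:4,r1:Add3,r2:Add2,r3:8,r4:5
cycle 6: CDB Add1=1; issue ADD r0<-Add1 // r0:Add1,r1:Add3,r2:Add2,r3:8,r4:5
cycle 7: CDB Add3=-4; issue SUB r2<-Add3 // r0:Add1,r1:-4,r2:Add3,r3:8,r4:5
cycle 8: CDB Add1=9; issue ADD r1<-Add1 // r0:9,r1:Add1,r2:Add3,r3:8,r4:5
cycle 9: CDB Add2=-4; issue MUL r3<-Mul1 // r0:9,r1:Add1,r2:Add3,r3:Mul1,r4:5
cycle 10: CDB Add1=5; issue MUL r3<-Mul2 // r0:9,r1:5,r2:Add3,r3:Mul2,r4:5
cycle 11: CDB Add3=13 // r0:9,r1:5,r2:13,r3:Mul2,r4:5
cycle 12: - // r0:9,r1:5,r2:13,r3:Mul2,r4:5
cycle 13: - // r0:9,r1:5,r2:13,r3:Mul2,r4:5
cycle 14: - // r0:9,r1:5,r2:13,r3:Mul2,r4:5
cycle 15: CDB Mul1=65 // r0:9,r1:5,r2:13,r3:Mul2,r4:5
cycle 16: - // r0:9,r1:5,r2:13,r3:Mul2,r4:5
cycle 17: - // r0:9,r1:5,r2:13,r3:Mul2,r4:5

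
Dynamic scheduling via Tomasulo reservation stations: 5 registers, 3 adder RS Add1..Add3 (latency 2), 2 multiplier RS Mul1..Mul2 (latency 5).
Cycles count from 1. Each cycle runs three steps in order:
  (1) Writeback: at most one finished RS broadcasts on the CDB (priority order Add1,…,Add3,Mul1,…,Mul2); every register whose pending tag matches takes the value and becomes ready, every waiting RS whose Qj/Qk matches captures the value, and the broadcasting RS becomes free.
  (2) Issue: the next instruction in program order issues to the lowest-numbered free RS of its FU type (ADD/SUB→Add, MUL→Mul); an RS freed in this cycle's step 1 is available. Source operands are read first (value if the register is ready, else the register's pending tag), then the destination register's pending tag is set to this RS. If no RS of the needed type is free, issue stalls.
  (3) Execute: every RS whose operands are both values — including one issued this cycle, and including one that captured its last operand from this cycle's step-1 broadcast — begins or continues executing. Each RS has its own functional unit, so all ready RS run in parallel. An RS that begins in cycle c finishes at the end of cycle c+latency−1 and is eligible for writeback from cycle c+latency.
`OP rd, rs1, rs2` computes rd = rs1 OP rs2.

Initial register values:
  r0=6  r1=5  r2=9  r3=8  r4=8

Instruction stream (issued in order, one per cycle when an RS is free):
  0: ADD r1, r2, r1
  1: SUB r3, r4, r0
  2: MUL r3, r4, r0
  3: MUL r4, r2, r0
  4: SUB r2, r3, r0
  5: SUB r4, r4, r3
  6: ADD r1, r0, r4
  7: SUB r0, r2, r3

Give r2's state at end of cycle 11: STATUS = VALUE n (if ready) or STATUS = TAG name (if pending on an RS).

STATUS = VALUE 42

c1: issue ADD r1<-Add1 | r0:6,r1:Add1,r2:9,r3:8,r4:8
c2: issue SUB r3<-Add2 | r0:6,r1:Add1,r2:9,r3:Add2,r4:8
c3: CDB Add1=14; issue MUL r3<-Mul1 | r0:6,r1:14,r2:9,r3:Mul1,r4:8
c4: CDB Add2=2; issue MUL r4<-Mul2 | r0:6,r1:14,r2:9,r3:Mul1,r4:Mul2
c5: issue SUB r2<-Add1 | r0:6,r1:14,r2:Add1,r3:Mul1,r4:Mul2
c6: issue SUB r4<-Add2 | r0:6,r1:14,r2:Add1,r3:Mul1,r4:Add2
c7: issue ADD r1<-Add3 | r0:6,r1:Add3,r2:Add1,r3:Mul1,r4:Add2
c8: CDB Mul1=48; stall | r0:6,r1:Add3,r2:Add1,r3:48,r4:Add2
c9: CDB Mul2=54; stall | r0:6,r1:Add3,r2:Add1,r3:48,r4:Add2
c10: CDB Add1=42; issue SUB r0<-Add1 | r0:Add1,r1:Add3,r2:42,r3:48,r4:Add2
c11: CDB Add2=6 | r0:Add1,r1:Add3,r2:42,r3:48,r4:6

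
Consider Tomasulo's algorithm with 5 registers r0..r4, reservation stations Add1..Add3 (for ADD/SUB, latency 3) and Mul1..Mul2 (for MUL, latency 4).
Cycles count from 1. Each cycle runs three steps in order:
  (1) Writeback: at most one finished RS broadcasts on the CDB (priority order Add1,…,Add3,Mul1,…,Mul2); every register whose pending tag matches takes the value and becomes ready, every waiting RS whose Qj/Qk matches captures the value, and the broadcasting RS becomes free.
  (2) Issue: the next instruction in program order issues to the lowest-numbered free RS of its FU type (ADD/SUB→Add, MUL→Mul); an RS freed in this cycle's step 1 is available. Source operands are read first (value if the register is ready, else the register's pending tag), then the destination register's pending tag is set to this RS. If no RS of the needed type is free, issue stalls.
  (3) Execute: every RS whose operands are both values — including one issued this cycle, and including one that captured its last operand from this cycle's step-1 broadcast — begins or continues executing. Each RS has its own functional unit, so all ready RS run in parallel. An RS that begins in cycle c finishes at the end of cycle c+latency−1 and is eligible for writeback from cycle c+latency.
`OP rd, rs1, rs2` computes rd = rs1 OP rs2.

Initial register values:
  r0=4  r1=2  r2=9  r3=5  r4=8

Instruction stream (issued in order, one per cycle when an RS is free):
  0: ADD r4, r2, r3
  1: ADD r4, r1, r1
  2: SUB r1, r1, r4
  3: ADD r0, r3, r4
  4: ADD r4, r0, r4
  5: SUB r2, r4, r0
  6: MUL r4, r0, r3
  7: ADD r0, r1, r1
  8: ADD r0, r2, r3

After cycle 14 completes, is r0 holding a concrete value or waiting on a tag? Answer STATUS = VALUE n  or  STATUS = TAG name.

STATUS = TAG Add2

cycle 1: issue ADD r4<-Add1 // r0:4,r1:2,r2:9,r3:5,r4:Add1
cycle 2: issue ADD r4<-Add2 // r0:4,r1:2,r2:9,r3:5,r4:Add2
cycle 3: issue SUB r1<-Add3 // r0:4,r1:Add3,r2:9,r3:5,r4:Add2
cycle 4: CDB Add1=14; issue ADD r0<-Add1 // r0:Add1,r1:Add3,r2:9,r3:5,r4:Add2
cycle 5: CDB Add2=4; issue ADD r4<-Add2 // r0:Add1,r1:Add3,r2:9,r3:5,r4:Add2
cycle 6: stall // r0:Add1,r1:Add3,r2:9,r3:5,r4:Add2
cycle 7: stall // r0:Add1,r1:Add3,r2:9,r3:5,r4:Add2
cycle 8: CDB Add1=9; issue SUB r2<-Add1 // r0:9,r1:Add3,r2:Add1,r3:5,r4:Add2
cycle 9: CDB Add3=-2; issue MUL r4<-Mul1 // r0:9,r1:-2,r2:Add1,r3:5,r4:Mul1
cycle 10: issue ADD r0<-Add3 // r0:Add3,r1:-2,r2:Add1,r3:5,r4:Mul1
cycle 11: CDB Add2=13; issue ADD r0<-Add2 // r0:Add2,r1:-2,r2:Add1,r3:5,r4:Mul1
cycle 12: - // r0:Add2,r1:-2,r2:Add1,r3:5,r4:Mul1
cycle 13: CDB Add3=-4 // r0:Add2,r1:-2,r2:Add1,r3:5,r4:Mul1
cycle 14: CDB Add1=4 // r0:Add2,r1:-2,r2:4,r3:5,r4:Mul1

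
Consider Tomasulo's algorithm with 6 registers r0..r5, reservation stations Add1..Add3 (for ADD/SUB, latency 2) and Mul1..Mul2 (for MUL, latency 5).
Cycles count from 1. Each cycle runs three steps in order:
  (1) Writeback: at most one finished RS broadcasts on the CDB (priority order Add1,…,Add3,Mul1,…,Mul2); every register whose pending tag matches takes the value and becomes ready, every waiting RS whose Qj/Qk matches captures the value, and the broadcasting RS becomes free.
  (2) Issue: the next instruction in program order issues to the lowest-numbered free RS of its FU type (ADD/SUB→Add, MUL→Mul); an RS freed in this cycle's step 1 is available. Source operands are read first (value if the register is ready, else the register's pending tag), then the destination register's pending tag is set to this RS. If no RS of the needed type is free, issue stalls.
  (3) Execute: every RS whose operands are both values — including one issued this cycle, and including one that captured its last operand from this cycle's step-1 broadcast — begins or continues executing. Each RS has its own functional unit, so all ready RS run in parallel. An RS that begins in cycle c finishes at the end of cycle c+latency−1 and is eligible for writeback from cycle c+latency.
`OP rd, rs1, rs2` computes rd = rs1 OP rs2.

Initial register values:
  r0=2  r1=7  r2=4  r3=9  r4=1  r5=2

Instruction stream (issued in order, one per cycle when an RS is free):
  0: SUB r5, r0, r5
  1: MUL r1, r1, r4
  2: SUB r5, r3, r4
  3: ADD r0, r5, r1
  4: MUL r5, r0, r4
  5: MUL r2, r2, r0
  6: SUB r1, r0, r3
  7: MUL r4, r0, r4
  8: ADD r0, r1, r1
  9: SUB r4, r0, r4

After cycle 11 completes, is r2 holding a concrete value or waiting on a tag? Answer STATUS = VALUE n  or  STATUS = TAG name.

STATUS = TAG Mul1

  c1: issue SUB r5<-Add1  regs: r0:2,r1:7,r2:4,r3:9,r4:1,r5:Add1
  c2: issue MUL r1<-Mul1  regs: r0:2,r1:Mul1,r2:4,r3:9,r4:1,r5:Add1
  c3: CDB Add1=0; issue SUB r5<-Add1  regs: r0:2,r1:Mul1,r2:4,r3:9,r4:1,r5:Add1
  c4: issue ADD r0<-Add2  regs: r0:Add2,r1:Mul1,r2:4,r3:9,r4:1,r5:Add1
  c5: CDB Add1=8; issue MUL r5<-Mul2  regs: r0:Add2,r1:Mul1,r2:4,r3:9,r4:1,r5:Mul2
  c6: stall  regs: r0:Add2,r1:Mul1,r2:4,r3:9,r4:1,r5:Mul2
  c7: CDB Mul1=7; issue MUL r2<-Mul1  regs: r0:Add2,r1:7,r2:Mul1,r3:9,r4:1,r5:Mul2
  c8: issue SUB r1<-Add1  regs: r0:Add2,r1:Add1,r2:Mul1,r3:9,r4:1,r5:Mul2
  c9: CDB Add2=15; stall  regs: r0:15,r1:Add1,r2:Mul1,r3:9,r4:1,r5:Mul2
  c10: stall  regs: r0:15,r1:Add1,r2:Mul1,r3:9,r4:1,r5:Mul2
  c11: CDB Add1=6; stall  regs: r0:15,r1:6,r2:Mul1,r3:9,r4:1,r5:Mul2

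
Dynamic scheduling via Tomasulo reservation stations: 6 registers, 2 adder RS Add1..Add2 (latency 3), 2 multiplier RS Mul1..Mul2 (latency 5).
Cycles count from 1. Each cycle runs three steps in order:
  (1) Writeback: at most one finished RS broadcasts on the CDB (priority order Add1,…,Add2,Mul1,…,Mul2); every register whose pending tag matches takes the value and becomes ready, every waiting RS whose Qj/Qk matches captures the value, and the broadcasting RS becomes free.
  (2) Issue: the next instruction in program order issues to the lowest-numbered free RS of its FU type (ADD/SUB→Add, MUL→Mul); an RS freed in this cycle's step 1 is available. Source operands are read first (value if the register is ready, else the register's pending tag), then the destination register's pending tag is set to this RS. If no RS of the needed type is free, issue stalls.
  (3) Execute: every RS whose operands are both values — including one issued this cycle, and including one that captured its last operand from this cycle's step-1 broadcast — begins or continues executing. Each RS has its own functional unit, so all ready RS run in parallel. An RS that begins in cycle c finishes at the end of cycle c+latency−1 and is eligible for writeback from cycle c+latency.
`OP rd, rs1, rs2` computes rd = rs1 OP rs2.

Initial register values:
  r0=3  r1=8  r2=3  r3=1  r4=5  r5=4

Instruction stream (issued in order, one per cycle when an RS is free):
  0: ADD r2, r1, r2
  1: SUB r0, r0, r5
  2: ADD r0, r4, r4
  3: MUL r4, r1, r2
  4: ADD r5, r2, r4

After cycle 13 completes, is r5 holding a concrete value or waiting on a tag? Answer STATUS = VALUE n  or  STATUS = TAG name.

STATUS = VALUE 99

c1: issue ADD r2<-Add1 | r0:3,r1:8,r2:Add1,r3:1,r4:5,r5:4
c2: issue SUB r0<-Add2 | r0:Add2,r1:8,r2:Add1,r3:1,r4:5,r5:4
c3: stall | r0:Add2,r1:8,r2:Add1,r3:1,r4:5,r5:4
c4: CDB Add1=11; issue ADD r0<-Add1 | r0:Add1,r1:8,r2:11,r3:1,r4:5,r5:4
c5: CDB Add2=-1; issue MUL r4<-Mul1 | r0:Add1,r1:8,r2:11,r3:1,r4:Mul1,r5:4
c6: issue ADD r5<-Add2 | r0:Add1,r1:8,r2:11,r3:1,r4:Mul1,r5:Add2
c7: CDB Add1=10 | r0:10,r1:8,r2:11,r3:1,r4:Mul1,r5:Add2
c8: - | r0:10,r1:8,r2:11,r3:1,r4:Mul1,r5:Add2
c9: - | r0:10,r1:8,r2:11,r3:1,r4:Mul1,r5:Add2
c10: CDB Mul1=88 | r0:10,r1:8,r2:11,r3:1,r4:88,r5:Add2
c11: - | r0:10,r1:8,r2:11,r3:1,r4:88,r5:Add2
c12: - | r0:10,r1:8,r2:11,r3:1,r4:88,r5:Add2
c13: CDB Add2=99 | r0:10,r1:8,r2:11,r3:1,r4:88,r5:99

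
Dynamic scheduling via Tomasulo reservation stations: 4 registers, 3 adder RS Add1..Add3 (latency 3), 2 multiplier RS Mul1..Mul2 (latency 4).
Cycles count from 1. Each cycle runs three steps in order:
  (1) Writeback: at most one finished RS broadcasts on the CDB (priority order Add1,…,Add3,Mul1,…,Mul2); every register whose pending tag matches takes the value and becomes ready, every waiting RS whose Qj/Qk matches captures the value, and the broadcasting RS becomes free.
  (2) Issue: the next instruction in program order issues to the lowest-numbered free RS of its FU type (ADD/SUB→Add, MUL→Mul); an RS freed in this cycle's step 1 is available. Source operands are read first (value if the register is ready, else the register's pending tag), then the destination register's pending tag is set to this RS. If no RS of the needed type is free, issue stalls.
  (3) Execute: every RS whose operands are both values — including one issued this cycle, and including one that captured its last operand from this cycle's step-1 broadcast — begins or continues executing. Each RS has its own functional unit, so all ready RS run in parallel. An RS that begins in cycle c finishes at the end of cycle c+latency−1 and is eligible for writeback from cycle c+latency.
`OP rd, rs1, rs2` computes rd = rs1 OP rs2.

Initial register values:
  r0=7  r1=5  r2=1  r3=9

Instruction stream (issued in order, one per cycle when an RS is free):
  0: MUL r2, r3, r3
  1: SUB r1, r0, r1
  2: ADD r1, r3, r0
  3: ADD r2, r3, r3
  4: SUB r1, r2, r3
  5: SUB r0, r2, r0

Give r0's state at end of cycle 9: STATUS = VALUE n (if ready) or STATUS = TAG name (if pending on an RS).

c1: issue MUL r2<-Mul1 | r0:7,r1:5,r2:Mul1,r3:9
c2: issue SUB r1<-Add1 | r0:7,r1:Add1,r2:Mul1,r3:9
c3: issue ADD r1<-Add2 | r0:7,r1:Add2,r2:Mul1,r3:9
c4: issue ADD r2<-Add3 | r0:7,r1:Add2,r2:Add3,r3:9
c5: CDB Add1=2; issue SUB r1<-Add1 | r0:7,r1:Add1,r2:Add3,r3:9
c6: CDB Add2=16; issue SUB r0<-Add2 | r0:Add2,r1:Add1,r2:Add3,r3:9
c7: CDB Add3=18 | r0:Add2,r1:Add1,r2:18,r3:9
c8: CDB Mul1=81 | r0:Add2,r1:Add1,r2:18,r3:9
c9: - | r0:Add2,r1:Add1,r2:18,r3:9

STATUS = TAG Add2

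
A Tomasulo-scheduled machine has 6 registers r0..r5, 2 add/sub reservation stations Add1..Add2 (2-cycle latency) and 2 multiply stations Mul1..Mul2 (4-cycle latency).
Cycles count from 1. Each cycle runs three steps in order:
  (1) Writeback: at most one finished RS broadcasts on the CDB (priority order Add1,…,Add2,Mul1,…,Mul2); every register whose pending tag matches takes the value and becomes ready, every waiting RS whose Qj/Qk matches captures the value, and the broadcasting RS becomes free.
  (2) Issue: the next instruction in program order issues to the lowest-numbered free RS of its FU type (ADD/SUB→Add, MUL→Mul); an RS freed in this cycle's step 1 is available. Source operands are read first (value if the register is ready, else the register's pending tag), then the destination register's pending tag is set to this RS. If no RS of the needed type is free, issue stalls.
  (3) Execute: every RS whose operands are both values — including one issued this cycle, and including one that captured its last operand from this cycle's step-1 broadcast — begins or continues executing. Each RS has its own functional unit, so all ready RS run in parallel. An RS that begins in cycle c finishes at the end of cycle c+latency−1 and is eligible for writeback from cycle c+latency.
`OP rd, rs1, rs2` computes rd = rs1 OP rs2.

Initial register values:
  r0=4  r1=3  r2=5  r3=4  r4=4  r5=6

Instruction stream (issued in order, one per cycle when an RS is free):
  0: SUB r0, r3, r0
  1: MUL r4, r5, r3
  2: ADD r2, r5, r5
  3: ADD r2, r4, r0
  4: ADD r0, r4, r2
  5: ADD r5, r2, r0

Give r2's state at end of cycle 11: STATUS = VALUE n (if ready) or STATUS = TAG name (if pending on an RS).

STATUS = VALUE 24

cycle 1: issue SUB r0<-Add1 // r0:Add1,r1:3,r2:5,r3:4,r4:4,r5:6
cycle 2: issue MUL r4<-Mul1 // r0:Add1,r1:3,r2:5,r3:4,r4:Mul1,r5:6
cycle 3: CDB Add1=0; issue ADD r2<-Add1 // r0:0,r1:3,r2:Add1,r3:4,r4:Mul1,r5:6
cycle 4: issue ADD r2<-Add2 // r0:0,r1:3,r2:Add2,r3:4,r4:Mul1,r5:6
cycle 5: CDB Add1=12; issue ADD r0<-Add1 // r0:Add1,r1:3,r2:Add2,r3:4,r4:Mul1,r5:6
cycle 6: CDB Mul1=24; stall // r0:Add1,r1:3,r2:Add2,r3:4,r4:24,r5:6
cycle 7: stall // r0:Add1,r1:3,r2:Add2,r3:4,r4:24,r5:6
cycle 8: CDB Add2=24; issue ADD r5<-Add2 // r0:Add1,r1:3,r2:24,r3:4,r4:24,r5:Add2
cycle 9: - // r0:Add1,r1:3,r2:24,r3:4,r4:24,r5:Add2
cycle 10: CDB Add1=48 // r0:48,r1:3,r2:24,r3:4,r4:24,r5:Add2
cycle 11: - // r0:48,r1:3,r2:24,r3:4,r4:24,r5:Add2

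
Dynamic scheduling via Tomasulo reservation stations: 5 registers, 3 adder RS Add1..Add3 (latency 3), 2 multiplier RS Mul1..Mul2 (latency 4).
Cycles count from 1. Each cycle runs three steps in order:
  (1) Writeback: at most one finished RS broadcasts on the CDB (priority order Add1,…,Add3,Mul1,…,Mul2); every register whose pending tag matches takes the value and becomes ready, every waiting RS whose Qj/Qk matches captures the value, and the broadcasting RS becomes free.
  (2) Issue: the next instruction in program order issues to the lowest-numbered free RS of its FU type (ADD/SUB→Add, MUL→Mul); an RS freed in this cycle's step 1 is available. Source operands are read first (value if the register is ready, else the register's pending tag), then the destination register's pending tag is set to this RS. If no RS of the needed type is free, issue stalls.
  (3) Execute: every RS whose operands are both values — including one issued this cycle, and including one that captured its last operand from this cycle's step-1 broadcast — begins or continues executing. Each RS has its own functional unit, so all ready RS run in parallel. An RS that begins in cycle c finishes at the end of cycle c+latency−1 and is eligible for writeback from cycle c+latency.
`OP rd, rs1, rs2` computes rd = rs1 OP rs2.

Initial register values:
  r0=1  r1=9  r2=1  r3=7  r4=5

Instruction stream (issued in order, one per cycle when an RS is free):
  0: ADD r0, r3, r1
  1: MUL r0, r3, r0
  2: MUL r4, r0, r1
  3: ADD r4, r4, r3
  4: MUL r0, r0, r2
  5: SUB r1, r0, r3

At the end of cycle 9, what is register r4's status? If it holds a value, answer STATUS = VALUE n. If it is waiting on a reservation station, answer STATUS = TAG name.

STATUS = TAG Add1

  c1: issue ADD r0<-Add1  regs: r0:Add1,r1:9,r2:1,r3:7,r4:5
  c2: issue MUL r0<-Mul1  regs: r0:Mul1,r1:9,r2:1,r3:7,r4:5
  c3: issue MUL r4<-Mul2  regs: r0:Mul1,r1:9,r2:1,r3:7,r4:Mul2
  c4: CDB Add1=16; issue ADD r4<-Add1  regs: r0:Mul1,r1:9,r2:1,r3:7,r4:Add1
  c5: stall  regs: r0:Mul1,r1:9,r2:1,r3:7,r4:Add1
  c6: stall  regs: r0:Mul1,r1:9,r2:1,r3:7,r4:Add1
  c7: stall  regs: r0:Mul1,r1:9,r2:1,r3:7,r4:Add1
  c8: CDB Mul1=112; issue MUL r0<-Mul1  regs: r0:Mul1,r1:9,r2:1,r3:7,r4:Add1
  c9: issue SUB r1<-Add2  regs: r0:Mul1,r1:Add2,r2:1,r3:7,r4:Add1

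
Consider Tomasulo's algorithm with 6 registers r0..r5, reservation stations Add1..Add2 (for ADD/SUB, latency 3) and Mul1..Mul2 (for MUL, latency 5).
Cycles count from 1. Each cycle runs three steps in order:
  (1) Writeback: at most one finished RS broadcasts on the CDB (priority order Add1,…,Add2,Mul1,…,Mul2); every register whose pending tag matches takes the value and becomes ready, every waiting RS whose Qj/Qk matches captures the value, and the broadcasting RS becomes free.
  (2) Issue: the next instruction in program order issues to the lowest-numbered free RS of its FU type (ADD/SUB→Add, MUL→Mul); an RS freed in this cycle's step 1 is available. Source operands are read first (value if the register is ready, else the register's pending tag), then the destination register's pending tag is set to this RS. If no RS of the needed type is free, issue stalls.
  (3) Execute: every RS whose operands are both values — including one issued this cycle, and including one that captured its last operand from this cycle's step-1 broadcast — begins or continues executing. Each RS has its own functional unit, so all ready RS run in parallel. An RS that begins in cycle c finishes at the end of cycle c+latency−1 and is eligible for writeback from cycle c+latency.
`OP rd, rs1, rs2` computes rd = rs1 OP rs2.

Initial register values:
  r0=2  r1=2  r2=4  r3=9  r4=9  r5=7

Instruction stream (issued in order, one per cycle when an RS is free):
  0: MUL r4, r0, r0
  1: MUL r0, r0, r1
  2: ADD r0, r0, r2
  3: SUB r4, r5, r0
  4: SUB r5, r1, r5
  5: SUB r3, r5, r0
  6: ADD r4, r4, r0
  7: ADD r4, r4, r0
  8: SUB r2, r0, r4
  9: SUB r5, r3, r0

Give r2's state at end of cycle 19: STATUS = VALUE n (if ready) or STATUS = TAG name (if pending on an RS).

STATUS = TAG Add2

  c1: issue MUL r4<-Mul1  regs: r0:2,r1:2,r2:4,r3:9,r4:Mul1,r5:7
  c2: issue MUL r0<-Mul2  regs: r0:Mul2,r1:2,r2:4,r3:9,r4:Mul1,r5:7
  c3: issue ADD r0<-Add1  regs: r0:Add1,r1:2,r2:4,r3:9,r4:Mul1,r5:7
  c4: issue SUB r4<-Add2  regs: r0:Add1,r1:2,r2:4,r3:9,r4:Add2,r5:7
  c5: stall  regs: r0:Add1,r1:2,r2:4,r3:9,r4:Add2,r5:7
  c6: CDB Mul1=4; stall  regs: r0:Add1,r1:2,r2:4,r3:9,r4:Add2,r5:7
  c7: CDB Mul2=4; stall  regs: r0:Add1,r1:2,r2:4,r3:9,r4:Add2,r5:7
  c8: stall  regs: r0:Add1,r1:2,r2:4,r3:9,r4:Add2,r5:7
  c9: stall  regs: r0:Add1,r1:2,r2:4,r3:9,r4:Add2,r5:7
  c10: CDB Add1=8; issue SUB r5<-Add1  regs: r0:8,r1:2,r2:4,r3:9,r4:Add2,r5:Add1
  c11: stall  regs: r0:8,r1:2,r2:4,r3:9,r4:Add2,r5:Add1
  c12: stall  regs: r0:8,r1:2,r2:4,r3:9,r4:Add2,r5:Add1
  c13: CDB Add1=-5; issue SUB r3<-Add1  regs: r0:8,r1:2,r2:4,r3:Add1,r4:Add2,r5:-5
  c14: CDB Add2=-1; issue ADD r4<-Add2  regs: r0:8,r1:2,r2:4,r3:Add1,r4:Add2,r5:-5
  c15: stall  regs: r0:8,r1:2,r2:4,r3:Add1,r4:Add2,r5:-5
  c16: CDB Add1=-13; issue ADD r4<-Add1  regs: r0:8,r1:2,r2:4,r3:-13,r4:Add1,r5:-5
  c17: CDB Add2=7; issue SUB r2<-Add2  regs: r0:8,r1:2,r2:Add2,r3:-13,r4:Add1,r5:-5
  c18: stall  regs: r0:8,r1:2,r2:Add2,r3:-13,r4:Add1,r5:-5
  c19: stall  regs: r0:8,r1:2,r2:Add2,r3:-13,r4:Add1,r5:-5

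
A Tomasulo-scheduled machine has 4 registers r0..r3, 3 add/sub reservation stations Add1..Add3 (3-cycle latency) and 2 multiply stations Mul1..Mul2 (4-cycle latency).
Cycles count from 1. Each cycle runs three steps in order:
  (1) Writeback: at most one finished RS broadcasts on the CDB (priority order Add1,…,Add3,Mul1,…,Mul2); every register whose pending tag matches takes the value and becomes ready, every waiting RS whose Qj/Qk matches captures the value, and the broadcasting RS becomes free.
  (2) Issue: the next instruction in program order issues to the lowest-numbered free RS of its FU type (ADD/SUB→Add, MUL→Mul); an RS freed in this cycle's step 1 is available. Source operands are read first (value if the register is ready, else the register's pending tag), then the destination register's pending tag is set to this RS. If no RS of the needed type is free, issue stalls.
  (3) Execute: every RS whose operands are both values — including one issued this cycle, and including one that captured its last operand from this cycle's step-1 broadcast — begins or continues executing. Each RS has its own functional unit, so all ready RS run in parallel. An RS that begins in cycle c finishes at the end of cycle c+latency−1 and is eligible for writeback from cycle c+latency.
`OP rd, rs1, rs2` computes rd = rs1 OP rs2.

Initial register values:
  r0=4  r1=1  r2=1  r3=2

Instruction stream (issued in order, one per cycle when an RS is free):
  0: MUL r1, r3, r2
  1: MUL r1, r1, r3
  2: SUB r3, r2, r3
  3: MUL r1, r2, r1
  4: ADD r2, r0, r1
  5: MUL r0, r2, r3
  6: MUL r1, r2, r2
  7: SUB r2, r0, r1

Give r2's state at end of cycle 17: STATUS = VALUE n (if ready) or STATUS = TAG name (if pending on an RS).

STATUS = TAG Add2

  c1: issue MUL r1<-Mul1  regs: r0:4,r1:Mul1,r2:1,r3:2
  c2: issue MUL r1<-Mul2  regs: r0:4,r1:Mul2,r2:1,r3:2
  c3: issue SUB r3<-Add1  regs: r0:4,r1:Mul2,r2:1,r3:Add1
  c4: stall  regs: r0:4,r1:Mul2,r2:1,r3:Add1
  c5: CDB Mul1=2; issue MUL r1<-Mul1  regs: r0:4,r1:Mul1,r2:1,r3:Add1
  c6: CDB Add1=-1; issue ADD r2<-Add1  regs: r0:4,r1:Mul1,r2:Add1,r3:-1
  c7: stall  regs: r0:4,r1:Mul1,r2:Add1,r3:-1
  c8: stall  regs: r0:4,r1:Mul1,r2:Add1,r3:-1
  c9: CDB Mul2=4; issue MUL r0<-Mul2  regs: r0:Mul2,r1:Mul1,r2:Add1,r3:-1
  c10: stall  regs: r0:Mul2,r1:Mul1,r2:Add1,r3:-1
  c11: stall  regs: r0:Mul2,r1:Mul1,r2:Add1,r3:-1
  c12: stall  regs: r0:Mul2,r1:Mul1,r2:Add1,r3:-1
  c13: CDB Mul1=4; issue MUL r1<-Mul1  regs: r0:Mul2,r1:Mul1,r2:Add1,r3:-1
  c14: issue SUB r2<-Add2  regs: r0:Mul2,r1:Mul1,r2:Add2,r3:-1
  c15: -  regs: r0:Mul2,r1:Mul1,r2:Add2,r3:-1
  c16: CDB Add1=8  regs: r0:Mul2,r1:Mul1,r2:Add2,r3:-1
  c17: -  regs: r0:Mul2,r1:Mul1,r2:Add2,r3:-1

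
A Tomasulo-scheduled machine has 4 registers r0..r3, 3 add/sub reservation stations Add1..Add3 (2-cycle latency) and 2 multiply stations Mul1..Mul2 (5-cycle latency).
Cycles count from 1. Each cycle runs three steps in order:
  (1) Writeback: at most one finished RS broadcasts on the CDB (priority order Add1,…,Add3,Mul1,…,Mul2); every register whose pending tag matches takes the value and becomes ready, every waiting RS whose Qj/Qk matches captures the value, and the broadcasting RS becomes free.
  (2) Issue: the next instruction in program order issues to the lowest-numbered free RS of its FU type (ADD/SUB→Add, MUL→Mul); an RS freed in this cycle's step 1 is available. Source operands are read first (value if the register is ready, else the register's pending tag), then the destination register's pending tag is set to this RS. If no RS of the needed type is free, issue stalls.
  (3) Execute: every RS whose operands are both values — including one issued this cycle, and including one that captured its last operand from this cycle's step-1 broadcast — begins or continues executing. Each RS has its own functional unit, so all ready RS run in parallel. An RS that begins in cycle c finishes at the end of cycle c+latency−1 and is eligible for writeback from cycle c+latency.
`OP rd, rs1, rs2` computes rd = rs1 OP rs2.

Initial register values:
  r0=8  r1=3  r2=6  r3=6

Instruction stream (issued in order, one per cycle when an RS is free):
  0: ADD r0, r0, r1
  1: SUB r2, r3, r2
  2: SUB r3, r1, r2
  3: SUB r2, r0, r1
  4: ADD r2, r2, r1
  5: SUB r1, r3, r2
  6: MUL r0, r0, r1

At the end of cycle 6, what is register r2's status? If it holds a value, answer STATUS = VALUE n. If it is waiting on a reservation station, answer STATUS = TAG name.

c1: issue ADD r0<-Add1 | r0:Add1,r1:3,r2:6,r3:6
c2: issue SUB r2<-Add2 | r0:Add1,r1:3,r2:Add2,r3:6
c3: CDB Add1=11; issue SUB r3<-Add1 | r0:11,r1:3,r2:Add2,r3:Add1
c4: CDB Add2=0; issue SUB r2<-Add2 | r0:11,r1:3,r2:Add2,r3:Add1
c5: issue ADD r2<-Add3 | r0:11,r1:3,r2:Add3,r3:Add1
c6: CDB Add1=3; issue SUB r1<-Add1 | r0:11,r1:Add1,r2:Add3,r3:3

STATUS = TAG Add3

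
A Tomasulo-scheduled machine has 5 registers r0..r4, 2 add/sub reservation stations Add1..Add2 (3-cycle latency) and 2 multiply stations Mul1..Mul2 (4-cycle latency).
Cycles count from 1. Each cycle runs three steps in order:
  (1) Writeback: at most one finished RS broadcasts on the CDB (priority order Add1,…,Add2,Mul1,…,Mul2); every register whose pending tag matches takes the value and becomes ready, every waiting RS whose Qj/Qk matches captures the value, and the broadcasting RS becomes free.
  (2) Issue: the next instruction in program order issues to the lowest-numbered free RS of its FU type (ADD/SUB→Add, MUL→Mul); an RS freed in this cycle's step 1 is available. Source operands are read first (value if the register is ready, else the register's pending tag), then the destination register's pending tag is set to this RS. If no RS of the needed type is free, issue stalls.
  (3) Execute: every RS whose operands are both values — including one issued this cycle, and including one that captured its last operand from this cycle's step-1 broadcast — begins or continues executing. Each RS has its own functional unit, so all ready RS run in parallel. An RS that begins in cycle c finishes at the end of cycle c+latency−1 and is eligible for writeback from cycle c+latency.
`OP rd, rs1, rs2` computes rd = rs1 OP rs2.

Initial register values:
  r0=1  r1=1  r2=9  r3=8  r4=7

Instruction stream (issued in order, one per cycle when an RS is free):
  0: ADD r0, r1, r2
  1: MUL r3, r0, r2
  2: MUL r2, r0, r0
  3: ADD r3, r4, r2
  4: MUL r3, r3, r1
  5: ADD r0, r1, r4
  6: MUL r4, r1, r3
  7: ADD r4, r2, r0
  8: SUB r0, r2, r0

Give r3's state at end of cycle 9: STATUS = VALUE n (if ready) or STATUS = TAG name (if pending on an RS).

c1: issue ADD r0<-Add1 | r0:Add1,r1:1,r2:9,r3:8,r4:7
c2: issue MUL r3<-Mul1 | r0:Add1,r1:1,r2:9,r3:Mul1,r4:7
c3: issue MUL r2<-Mul2 | r0:Add1,r1:1,r2:Mul2,r3:Mul1,r4:7
c4: CDB Add1=10; issue ADD r3<-Add1 | r0:10,r1:1,r2:Mul2,r3:Add1,r4:7
c5: stall | r0:10,r1:1,r2:Mul2,r3:Add1,r4:7
c6: stall | r0:10,r1:1,r2:Mul2,r3:Add1,r4:7
c7: stall | r0:10,r1:1,r2:Mul2,r3:Add1,r4:7
c8: CDB Mul1=90; issue MUL r3<-Mul1 | r0:10,r1:1,r2:Mul2,r3:Mul1,r4:7
c9: CDB Mul2=100; issue ADD r0<-Add2 | r0:Add2,r1:1,r2:100,r3:Mul1,r4:7

STATUS = TAG Mul1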